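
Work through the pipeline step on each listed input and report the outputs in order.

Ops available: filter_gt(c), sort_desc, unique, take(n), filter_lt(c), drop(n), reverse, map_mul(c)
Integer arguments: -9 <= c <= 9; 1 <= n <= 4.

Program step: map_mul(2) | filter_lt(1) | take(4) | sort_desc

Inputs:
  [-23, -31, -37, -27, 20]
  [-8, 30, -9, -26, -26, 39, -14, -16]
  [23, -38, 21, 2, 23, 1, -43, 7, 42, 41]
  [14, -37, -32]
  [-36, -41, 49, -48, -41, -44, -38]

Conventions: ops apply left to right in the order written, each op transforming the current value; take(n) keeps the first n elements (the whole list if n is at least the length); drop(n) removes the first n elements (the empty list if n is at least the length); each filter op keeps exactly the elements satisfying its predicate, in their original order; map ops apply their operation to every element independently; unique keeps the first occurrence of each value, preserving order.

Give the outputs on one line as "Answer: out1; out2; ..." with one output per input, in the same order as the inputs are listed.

[-46, -54, -62, -74]; [-16, -18, -52, -52]; [-76, -86]; [-64, -74]; [-72, -82, -82, -96]

Execution, op by op:
  [-23, -31, -37, -27, 20] -> [-46, -62, -74, -54, 40] -> [-46, -62, -74, -54] -> [-46, -62, -74, -54] -> [-46, -54, -62, -74]
  [-8, 30, -9, -26, -26, 39, -14, -16] -> [-16, 60, -18, -52, -52, 78, -28, -32] -> [-16, -18, -52, -52, -28, -32] -> [-16, -18, -52, -52] -> [-16, -18, -52, -52]
  [23, -38, 21, 2, 23, 1, -43, 7, 42, 41] -> [46, -76, 42, 4, 46, 2, -86, 14, 84, 82] -> [-76, -86] -> [-76, -86] -> [-76, -86]
  [14, -37, -32] -> [28, -74, -64] -> [-74, -64] -> [-74, -64] -> [-64, -74]
  [-36, -41, 49, -48, -41, -44, -38] -> [-72, -82, 98, -96, -82, -88, -76] -> [-72, -82, -96, -82, -88, -76] -> [-72, -82, -96, -82] -> [-72, -82, -82, -96]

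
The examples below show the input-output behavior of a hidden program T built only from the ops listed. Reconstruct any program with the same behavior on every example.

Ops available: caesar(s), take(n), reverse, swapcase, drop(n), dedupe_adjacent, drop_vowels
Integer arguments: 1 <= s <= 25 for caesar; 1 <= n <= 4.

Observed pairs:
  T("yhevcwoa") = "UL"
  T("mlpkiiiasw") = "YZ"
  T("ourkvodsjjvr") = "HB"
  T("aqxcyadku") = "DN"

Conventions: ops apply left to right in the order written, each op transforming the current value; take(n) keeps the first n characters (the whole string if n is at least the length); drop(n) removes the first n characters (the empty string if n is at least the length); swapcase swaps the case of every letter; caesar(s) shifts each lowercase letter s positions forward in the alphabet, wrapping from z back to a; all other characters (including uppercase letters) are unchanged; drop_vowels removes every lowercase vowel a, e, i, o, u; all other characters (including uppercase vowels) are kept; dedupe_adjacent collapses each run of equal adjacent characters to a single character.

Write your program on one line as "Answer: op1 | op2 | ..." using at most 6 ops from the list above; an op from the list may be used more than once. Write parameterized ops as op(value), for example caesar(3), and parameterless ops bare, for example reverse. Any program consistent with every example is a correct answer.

take(3) | take(2) | caesar(13) | reverse | swapcase

Check, running the answer program on each example:
  "yhevcwoa" -> "yhe" -> "yh" -> "lu" -> "ul" -> "UL"
  "mlpkiiiasw" -> "mlp" -> "ml" -> "zy" -> "yz" -> "YZ"
  "ourkvodsjjvr" -> "our" -> "ou" -> "bh" -> "hb" -> "HB"
  "aqxcyadku" -> "aqx" -> "aq" -> "nd" -> "dn" -> "DN"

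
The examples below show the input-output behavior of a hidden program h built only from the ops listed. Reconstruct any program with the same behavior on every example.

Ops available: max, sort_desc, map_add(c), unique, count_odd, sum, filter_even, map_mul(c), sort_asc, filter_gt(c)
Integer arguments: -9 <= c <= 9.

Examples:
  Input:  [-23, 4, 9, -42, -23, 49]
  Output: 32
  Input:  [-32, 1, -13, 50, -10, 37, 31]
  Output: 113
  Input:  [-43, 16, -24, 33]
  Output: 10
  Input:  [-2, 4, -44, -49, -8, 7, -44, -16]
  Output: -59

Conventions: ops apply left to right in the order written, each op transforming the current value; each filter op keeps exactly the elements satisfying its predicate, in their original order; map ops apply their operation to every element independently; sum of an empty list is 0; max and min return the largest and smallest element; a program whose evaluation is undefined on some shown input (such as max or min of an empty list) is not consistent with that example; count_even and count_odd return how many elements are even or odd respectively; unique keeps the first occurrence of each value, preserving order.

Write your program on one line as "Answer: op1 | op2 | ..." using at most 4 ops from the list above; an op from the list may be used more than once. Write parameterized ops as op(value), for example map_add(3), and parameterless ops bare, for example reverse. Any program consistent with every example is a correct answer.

unique | sort_desc | map_add(7) | sum

Check, running the answer program on each example:
  [-23, 4, 9, -42, -23, 49] -> [-23, 4, 9, -42, 49] -> [49, 9, 4, -23, -42] -> [56, 16, 11, -16, -35] -> 32
  [-32, 1, -13, 50, -10, 37, 31] -> [-32, 1, -13, 50, -10, 37, 31] -> [50, 37, 31, 1, -10, -13, -32] -> [57, 44, 38, 8, -3, -6, -25] -> 113
  [-43, 16, -24, 33] -> [-43, 16, -24, 33] -> [33, 16, -24, -43] -> [40, 23, -17, -36] -> 10
  [-2, 4, -44, -49, -8, 7, -44, -16] -> [-2, 4, -44, -49, -8, 7, -16] -> [7, 4, -2, -8, -16, -44, -49] -> [14, 11, 5, -1, -9, -37, -42] -> -59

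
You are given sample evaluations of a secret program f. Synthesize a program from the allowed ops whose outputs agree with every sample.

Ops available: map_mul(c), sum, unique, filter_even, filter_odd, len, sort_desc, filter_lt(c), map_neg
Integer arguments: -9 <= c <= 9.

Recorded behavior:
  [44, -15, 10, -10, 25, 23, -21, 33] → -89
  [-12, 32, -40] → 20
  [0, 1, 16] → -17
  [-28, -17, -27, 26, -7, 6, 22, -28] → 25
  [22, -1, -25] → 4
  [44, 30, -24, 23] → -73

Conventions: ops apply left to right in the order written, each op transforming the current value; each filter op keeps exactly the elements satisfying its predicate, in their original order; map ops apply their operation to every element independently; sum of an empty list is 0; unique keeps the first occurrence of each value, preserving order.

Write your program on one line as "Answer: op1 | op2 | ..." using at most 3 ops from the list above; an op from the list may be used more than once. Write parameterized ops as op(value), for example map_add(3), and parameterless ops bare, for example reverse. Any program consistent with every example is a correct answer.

unique | map_mul(-1) | sum

Check, running the answer program on each example:
  [44, -15, 10, -10, 25, 23, -21, 33] -> [44, -15, 10, -10, 25, 23, -21, 33] -> [-44, 15, -10, 10, -25, -23, 21, -33] -> -89
  [-12, 32, -40] -> [-12, 32, -40] -> [12, -32, 40] -> 20
  [0, 1, 16] -> [0, 1, 16] -> [0, -1, -16] -> -17
  [-28, -17, -27, 26, -7, 6, 22, -28] -> [-28, -17, -27, 26, -7, 6, 22] -> [28, 17, 27, -26, 7, -6, -22] -> 25
  [22, -1, -25] -> [22, -1, -25] -> [-22, 1, 25] -> 4
  [44, 30, -24, 23] -> [44, 30, -24, 23] -> [-44, -30, 24, -23] -> -73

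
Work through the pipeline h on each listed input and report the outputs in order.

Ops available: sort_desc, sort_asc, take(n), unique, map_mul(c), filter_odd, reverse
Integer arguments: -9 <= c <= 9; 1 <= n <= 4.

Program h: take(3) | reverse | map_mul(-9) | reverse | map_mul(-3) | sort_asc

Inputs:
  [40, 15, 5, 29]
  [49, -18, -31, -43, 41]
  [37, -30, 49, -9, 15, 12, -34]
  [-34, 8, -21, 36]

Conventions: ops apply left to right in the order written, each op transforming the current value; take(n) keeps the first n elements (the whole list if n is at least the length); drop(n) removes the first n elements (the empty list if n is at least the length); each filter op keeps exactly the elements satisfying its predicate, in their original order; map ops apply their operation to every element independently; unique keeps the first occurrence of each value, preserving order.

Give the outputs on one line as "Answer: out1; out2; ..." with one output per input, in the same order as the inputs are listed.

Execution, op by op:
  [40, 15, 5, 29] -> [40, 15, 5] -> [5, 15, 40] -> [-45, -135, -360] -> [-360, -135, -45] -> [1080, 405, 135] -> [135, 405, 1080]
  [49, -18, -31, -43, 41] -> [49, -18, -31] -> [-31, -18, 49] -> [279, 162, -441] -> [-441, 162, 279] -> [1323, -486, -837] -> [-837, -486, 1323]
  [37, -30, 49, -9, 15, 12, -34] -> [37, -30, 49] -> [49, -30, 37] -> [-441, 270, -333] -> [-333, 270, -441] -> [999, -810, 1323] -> [-810, 999, 1323]
  [-34, 8, -21, 36] -> [-34, 8, -21] -> [-21, 8, -34] -> [189, -72, 306] -> [306, -72, 189] -> [-918, 216, -567] -> [-918, -567, 216]

[135, 405, 1080]; [-837, -486, 1323]; [-810, 999, 1323]; [-918, -567, 216]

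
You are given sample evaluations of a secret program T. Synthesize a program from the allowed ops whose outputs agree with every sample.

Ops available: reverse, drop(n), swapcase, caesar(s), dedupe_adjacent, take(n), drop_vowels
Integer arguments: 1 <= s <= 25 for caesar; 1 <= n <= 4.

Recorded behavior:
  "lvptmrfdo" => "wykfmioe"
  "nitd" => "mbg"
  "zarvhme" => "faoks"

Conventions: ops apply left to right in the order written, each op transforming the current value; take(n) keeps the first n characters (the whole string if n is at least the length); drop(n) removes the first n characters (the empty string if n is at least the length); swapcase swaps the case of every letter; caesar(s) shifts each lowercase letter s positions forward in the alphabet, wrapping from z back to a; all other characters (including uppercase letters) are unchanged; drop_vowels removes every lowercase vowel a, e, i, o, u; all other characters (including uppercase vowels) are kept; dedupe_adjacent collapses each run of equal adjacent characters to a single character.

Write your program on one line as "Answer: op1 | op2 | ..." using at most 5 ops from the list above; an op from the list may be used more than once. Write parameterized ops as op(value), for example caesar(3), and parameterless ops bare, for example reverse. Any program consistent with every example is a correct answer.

caesar(4) | reverse | drop(1) | drop_vowels | caesar(15)

Check, running the answer program on each example:
  "lvptmrfdo" -> "pztxqvjhs" -> "shjvqxtzp" -> "hjvqxtzp" -> "hjvqxtzp" -> "wykfmioe"
  "nitd" -> "rmxh" -> "hxmr" -> "xmr" -> "xmr" -> "mbg"
  "zarvhme" -> "devzlqi" -> "iqlzved" -> "qlzved" -> "qlzvd" -> "faoks"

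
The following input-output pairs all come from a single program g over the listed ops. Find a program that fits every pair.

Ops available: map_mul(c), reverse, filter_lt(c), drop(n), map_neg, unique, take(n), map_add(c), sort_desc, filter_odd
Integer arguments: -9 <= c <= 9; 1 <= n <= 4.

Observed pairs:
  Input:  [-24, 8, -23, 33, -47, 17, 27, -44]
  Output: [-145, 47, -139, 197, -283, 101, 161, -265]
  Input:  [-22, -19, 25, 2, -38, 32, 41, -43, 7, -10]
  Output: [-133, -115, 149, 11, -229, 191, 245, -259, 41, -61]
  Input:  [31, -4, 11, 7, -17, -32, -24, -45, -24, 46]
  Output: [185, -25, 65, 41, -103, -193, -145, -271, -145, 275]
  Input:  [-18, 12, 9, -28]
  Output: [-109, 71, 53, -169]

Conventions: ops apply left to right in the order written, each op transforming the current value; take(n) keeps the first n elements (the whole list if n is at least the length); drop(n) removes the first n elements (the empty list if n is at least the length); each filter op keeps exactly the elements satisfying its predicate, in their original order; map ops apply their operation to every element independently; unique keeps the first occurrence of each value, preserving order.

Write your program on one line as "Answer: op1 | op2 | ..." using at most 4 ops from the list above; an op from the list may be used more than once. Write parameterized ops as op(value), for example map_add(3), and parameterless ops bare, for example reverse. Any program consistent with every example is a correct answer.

map_mul(6) | reverse | map_add(-1) | reverse

Check, running the answer program on each example:
  [-24, 8, -23, 33, -47, 17, 27, -44] -> [-144, 48, -138, 198, -282, 102, 162, -264] -> [-264, 162, 102, -282, 198, -138, 48, -144] -> [-265, 161, 101, -283, 197, -139, 47, -145] -> [-145, 47, -139, 197, -283, 101, 161, -265]
  [-22, -19, 25, 2, -38, 32, 41, -43, 7, -10] -> [-132, -114, 150, 12, -228, 192, 246, -258, 42, -60] -> [-60, 42, -258, 246, 192, -228, 12, 150, -114, -132] -> [-61, 41, -259, 245, 191, -229, 11, 149, -115, -133] -> [-133, -115, 149, 11, -229, 191, 245, -259, 41, -61]
  [31, -4, 11, 7, -17, -32, -24, -45, -24, 46] -> [186, -24, 66, 42, -102, -192, -144, -270, -144, 276] -> [276, -144, -270, -144, -192, -102, 42, 66, -24, 186] -> [275, -145, -271, -145, -193, -103, 41, 65, -25, 185] -> [185, -25, 65, 41, -103, -193, -145, -271, -145, 275]
  [-18, 12, 9, -28] -> [-108, 72, 54, -168] -> [-168, 54, 72, -108] -> [-169, 53, 71, -109] -> [-109, 71, 53, -169]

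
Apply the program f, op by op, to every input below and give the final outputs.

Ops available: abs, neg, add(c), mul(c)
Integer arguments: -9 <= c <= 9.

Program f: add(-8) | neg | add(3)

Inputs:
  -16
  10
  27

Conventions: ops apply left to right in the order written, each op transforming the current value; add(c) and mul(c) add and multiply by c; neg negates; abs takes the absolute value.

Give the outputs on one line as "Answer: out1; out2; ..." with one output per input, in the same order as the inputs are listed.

27; 1; -16

Execution, op by op:
  -16 -> -24 -> 24 -> 27
  10 -> 2 -> -2 -> 1
  27 -> 19 -> -19 -> -16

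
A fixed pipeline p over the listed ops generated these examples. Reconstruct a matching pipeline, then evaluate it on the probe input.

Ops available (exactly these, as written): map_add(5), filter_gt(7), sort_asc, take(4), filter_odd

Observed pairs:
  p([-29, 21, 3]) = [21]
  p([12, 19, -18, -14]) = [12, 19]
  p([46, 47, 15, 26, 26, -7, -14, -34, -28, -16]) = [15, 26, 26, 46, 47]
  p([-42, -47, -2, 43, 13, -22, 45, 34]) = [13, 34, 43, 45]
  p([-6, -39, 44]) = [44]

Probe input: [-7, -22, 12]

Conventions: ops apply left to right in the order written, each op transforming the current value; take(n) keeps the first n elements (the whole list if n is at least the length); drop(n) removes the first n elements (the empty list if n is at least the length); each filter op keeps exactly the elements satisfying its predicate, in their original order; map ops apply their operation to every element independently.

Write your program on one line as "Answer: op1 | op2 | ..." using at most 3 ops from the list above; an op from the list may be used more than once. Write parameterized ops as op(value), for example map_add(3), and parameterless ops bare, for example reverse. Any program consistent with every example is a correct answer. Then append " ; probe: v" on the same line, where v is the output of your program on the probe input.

filter_gt(7) | sort_asc ; probe: [12]

Check, running the answer program on each example:
  [-29, 21, 3] -> [21] -> [21]
  [12, 19, -18, -14] -> [12, 19] -> [12, 19]
  [46, 47, 15, 26, 26, -7, -14, -34, -28, -16] -> [46, 47, 15, 26, 26] -> [15, 26, 26, 46, 47]
  [-42, -47, -2, 43, 13, -22, 45, 34] -> [43, 13, 45, 34] -> [13, 34, 43, 45]
  [-6, -39, 44] -> [44] -> [44]
  probe: [-7, -22, 12] -> [12] -> [12]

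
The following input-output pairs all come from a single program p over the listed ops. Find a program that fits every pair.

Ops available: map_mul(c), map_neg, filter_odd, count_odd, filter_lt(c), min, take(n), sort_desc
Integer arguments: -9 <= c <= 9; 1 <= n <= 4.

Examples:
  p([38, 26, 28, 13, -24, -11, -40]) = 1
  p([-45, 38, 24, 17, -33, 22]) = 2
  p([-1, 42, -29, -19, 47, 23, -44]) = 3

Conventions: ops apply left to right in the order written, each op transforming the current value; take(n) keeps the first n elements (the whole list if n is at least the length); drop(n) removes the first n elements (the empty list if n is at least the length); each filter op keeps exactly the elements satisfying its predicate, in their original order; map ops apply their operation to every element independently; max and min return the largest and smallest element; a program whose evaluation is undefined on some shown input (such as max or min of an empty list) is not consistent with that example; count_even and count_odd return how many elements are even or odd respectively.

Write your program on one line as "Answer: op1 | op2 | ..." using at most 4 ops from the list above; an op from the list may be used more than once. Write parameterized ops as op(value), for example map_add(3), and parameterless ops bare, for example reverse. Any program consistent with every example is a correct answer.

sort_desc | filter_lt(2) | map_neg | count_odd

Check, running the answer program on each example:
  [38, 26, 28, 13, -24, -11, -40] -> [38, 28, 26, 13, -11, -24, -40] -> [-11, -24, -40] -> [11, 24, 40] -> 1
  [-45, 38, 24, 17, -33, 22] -> [38, 24, 22, 17, -33, -45] -> [-33, -45] -> [33, 45] -> 2
  [-1, 42, -29, -19, 47, 23, -44] -> [47, 42, 23, -1, -19, -29, -44] -> [-1, -19, -29, -44] -> [1, 19, 29, 44] -> 3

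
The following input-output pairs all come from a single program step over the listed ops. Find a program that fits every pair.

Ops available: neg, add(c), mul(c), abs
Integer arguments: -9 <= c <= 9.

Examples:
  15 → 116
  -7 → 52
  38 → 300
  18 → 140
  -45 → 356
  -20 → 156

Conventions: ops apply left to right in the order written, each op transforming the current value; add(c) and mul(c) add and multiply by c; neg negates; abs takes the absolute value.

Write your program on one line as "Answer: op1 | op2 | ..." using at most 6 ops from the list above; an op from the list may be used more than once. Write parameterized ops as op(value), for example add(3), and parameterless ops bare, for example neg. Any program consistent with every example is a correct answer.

neg | abs | mul(8) | add(4) | add(1) | add(-9)

Check, running the answer program on each example:
  15 -> -15 -> 15 -> 120 -> 124 -> 125 -> 116
  -7 -> 7 -> 7 -> 56 -> 60 -> 61 -> 52
  38 -> -38 -> 38 -> 304 -> 308 -> 309 -> 300
  18 -> -18 -> 18 -> 144 -> 148 -> 149 -> 140
  -45 -> 45 -> 45 -> 360 -> 364 -> 365 -> 356
  -20 -> 20 -> 20 -> 160 -> 164 -> 165 -> 156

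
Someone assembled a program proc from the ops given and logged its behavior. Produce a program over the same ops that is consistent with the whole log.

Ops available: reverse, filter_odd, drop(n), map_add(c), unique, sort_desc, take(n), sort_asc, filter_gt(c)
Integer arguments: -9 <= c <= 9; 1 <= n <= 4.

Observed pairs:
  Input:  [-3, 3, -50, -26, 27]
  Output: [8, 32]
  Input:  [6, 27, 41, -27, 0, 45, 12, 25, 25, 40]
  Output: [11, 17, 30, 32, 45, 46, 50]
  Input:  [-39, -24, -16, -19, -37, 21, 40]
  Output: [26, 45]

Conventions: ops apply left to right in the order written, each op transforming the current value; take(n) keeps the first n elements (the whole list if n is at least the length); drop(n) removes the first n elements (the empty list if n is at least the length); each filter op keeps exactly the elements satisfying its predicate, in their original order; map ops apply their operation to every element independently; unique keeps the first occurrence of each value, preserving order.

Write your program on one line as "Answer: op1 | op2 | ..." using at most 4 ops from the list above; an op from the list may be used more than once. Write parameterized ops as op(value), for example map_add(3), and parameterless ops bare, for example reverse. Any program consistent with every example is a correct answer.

filter_gt(1) | map_add(5) | unique | sort_asc

Check, running the answer program on each example:
  [-3, 3, -50, -26, 27] -> [3, 27] -> [8, 32] -> [8, 32] -> [8, 32]
  [6, 27, 41, -27, 0, 45, 12, 25, 25, 40] -> [6, 27, 41, 45, 12, 25, 25, 40] -> [11, 32, 46, 50, 17, 30, 30, 45] -> [11, 32, 46, 50, 17, 30, 45] -> [11, 17, 30, 32, 45, 46, 50]
  [-39, -24, -16, -19, -37, 21, 40] -> [21, 40] -> [26, 45] -> [26, 45] -> [26, 45]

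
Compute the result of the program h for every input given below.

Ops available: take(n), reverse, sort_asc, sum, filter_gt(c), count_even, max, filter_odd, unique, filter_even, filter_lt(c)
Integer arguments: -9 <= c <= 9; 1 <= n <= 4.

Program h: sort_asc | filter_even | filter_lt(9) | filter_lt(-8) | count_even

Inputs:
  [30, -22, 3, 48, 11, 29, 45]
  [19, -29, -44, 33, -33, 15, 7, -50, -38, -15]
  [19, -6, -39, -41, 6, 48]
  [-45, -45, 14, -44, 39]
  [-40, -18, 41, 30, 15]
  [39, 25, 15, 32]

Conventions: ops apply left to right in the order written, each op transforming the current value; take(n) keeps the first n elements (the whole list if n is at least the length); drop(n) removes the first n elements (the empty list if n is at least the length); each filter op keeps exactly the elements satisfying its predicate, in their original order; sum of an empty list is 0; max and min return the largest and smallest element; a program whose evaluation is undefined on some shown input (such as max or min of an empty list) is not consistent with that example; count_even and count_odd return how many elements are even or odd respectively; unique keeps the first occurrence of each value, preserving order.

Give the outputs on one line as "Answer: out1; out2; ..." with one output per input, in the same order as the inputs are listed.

1; 3; 0; 1; 2; 0

Execution, op by op:
  [30, -22, 3, 48, 11, 29, 45] -> [-22, 3, 11, 29, 30, 45, 48] -> [-22, 30, 48] -> [-22] -> [-22] -> 1
  [19, -29, -44, 33, -33, 15, 7, -50, -38, -15] -> [-50, -44, -38, -33, -29, -15, 7, 15, 19, 33] -> [-50, -44, -38] -> [-50, -44, -38] -> [-50, -44, -38] -> 3
  [19, -6, -39, -41, 6, 48] -> [-41, -39, -6, 6, 19, 48] -> [-6, 6, 48] -> [-6, 6] -> [] -> 0
  [-45, -45, 14, -44, 39] -> [-45, -45, -44, 14, 39] -> [-44, 14] -> [-44] -> [-44] -> 1
  [-40, -18, 41, 30, 15] -> [-40, -18, 15, 30, 41] -> [-40, -18, 30] -> [-40, -18] -> [-40, -18] -> 2
  [39, 25, 15, 32] -> [15, 25, 32, 39] -> [32] -> [] -> [] -> 0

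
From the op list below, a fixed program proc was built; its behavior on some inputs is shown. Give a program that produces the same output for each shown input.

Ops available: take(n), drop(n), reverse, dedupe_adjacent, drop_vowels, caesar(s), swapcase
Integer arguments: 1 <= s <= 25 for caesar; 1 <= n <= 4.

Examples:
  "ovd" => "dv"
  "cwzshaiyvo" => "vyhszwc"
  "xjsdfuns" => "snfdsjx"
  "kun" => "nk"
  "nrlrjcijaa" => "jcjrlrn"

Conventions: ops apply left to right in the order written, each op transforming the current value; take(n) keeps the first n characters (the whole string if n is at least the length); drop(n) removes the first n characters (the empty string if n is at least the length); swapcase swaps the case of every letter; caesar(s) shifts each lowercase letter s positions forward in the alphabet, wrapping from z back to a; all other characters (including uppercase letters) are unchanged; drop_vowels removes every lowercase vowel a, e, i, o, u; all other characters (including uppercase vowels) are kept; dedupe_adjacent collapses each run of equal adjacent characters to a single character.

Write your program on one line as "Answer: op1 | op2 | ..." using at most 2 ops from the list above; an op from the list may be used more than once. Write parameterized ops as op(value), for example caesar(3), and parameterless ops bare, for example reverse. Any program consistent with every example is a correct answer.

drop_vowels | reverse

Check, running the answer program on each example:
  "ovd" -> "vd" -> "dv"
  "cwzshaiyvo" -> "cwzshyv" -> "vyhszwc"
  "xjsdfuns" -> "xjsdfns" -> "snfdsjx"
  "kun" -> "kn" -> "nk"
  "nrlrjcijaa" -> "nrlrjcj" -> "jcjrlrn"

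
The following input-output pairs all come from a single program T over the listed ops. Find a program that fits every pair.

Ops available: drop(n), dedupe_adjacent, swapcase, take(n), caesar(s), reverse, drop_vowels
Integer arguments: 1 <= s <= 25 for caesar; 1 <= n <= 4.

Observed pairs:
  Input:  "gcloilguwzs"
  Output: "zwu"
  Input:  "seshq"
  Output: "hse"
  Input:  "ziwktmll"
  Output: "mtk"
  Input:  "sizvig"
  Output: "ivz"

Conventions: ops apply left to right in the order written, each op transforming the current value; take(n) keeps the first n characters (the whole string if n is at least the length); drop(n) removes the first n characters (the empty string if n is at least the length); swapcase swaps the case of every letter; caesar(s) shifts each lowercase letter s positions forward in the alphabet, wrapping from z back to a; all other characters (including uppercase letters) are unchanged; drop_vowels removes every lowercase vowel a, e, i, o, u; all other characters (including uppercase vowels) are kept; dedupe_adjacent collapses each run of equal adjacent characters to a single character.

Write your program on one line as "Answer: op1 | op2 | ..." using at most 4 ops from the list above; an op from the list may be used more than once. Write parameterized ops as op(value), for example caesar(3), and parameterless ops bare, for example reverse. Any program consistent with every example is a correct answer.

reverse | dedupe_adjacent | drop(1) | take(3)

Check, running the answer program on each example:
  "gcloilguwzs" -> "szwugliolcg" -> "szwugliolcg" -> "zwugliolcg" -> "zwu"
  "seshq" -> "qhses" -> "qhses" -> "hses" -> "hse"
  "ziwktmll" -> "llmtkwiz" -> "lmtkwiz" -> "mtkwiz" -> "mtk"
  "sizvig" -> "givzis" -> "givzis" -> "ivzis" -> "ivz"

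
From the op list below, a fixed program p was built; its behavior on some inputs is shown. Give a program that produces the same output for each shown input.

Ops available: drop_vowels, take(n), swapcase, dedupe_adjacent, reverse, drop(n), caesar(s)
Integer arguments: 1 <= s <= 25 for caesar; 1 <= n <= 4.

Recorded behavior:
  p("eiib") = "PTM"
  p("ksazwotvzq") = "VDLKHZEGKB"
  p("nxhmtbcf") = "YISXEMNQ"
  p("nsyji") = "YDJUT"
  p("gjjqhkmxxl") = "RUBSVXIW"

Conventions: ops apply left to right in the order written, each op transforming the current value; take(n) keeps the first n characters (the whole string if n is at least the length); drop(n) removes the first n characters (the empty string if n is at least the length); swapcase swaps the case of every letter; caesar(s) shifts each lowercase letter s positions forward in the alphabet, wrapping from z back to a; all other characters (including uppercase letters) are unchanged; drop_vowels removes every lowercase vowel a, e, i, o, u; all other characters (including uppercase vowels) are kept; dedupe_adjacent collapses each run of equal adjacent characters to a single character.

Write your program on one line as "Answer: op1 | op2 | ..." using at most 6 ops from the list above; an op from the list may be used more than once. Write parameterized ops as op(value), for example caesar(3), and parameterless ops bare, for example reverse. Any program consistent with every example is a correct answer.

reverse | dedupe_adjacent | caesar(11) | reverse | swapcase

Check, running the answer program on each example:
  "eiib" -> "biie" -> "bie" -> "mtp" -> "ptm" -> "PTM"
  "ksazwotvzq" -> "qzvtowzask" -> "qzvtowzask" -> "bkgezhkldv" -> "vdlkhzegkb" -> "VDLKHZEGKB"
  "nxhmtbcf" -> "fcbtmhxn" -> "fcbtmhxn" -> "qnmexsiy" -> "yisxemnq" -> "YISXEMNQ"
  "nsyji" -> "ijysn" -> "ijysn" -> "tujdy" -> "ydjut" -> "YDJUT"
  "gjjqhkmxxl" -> "lxxmkhqjjg" -> "lxmkhqjg" -> "wixvsbur" -> "rubsvxiw" -> "RUBSVXIW"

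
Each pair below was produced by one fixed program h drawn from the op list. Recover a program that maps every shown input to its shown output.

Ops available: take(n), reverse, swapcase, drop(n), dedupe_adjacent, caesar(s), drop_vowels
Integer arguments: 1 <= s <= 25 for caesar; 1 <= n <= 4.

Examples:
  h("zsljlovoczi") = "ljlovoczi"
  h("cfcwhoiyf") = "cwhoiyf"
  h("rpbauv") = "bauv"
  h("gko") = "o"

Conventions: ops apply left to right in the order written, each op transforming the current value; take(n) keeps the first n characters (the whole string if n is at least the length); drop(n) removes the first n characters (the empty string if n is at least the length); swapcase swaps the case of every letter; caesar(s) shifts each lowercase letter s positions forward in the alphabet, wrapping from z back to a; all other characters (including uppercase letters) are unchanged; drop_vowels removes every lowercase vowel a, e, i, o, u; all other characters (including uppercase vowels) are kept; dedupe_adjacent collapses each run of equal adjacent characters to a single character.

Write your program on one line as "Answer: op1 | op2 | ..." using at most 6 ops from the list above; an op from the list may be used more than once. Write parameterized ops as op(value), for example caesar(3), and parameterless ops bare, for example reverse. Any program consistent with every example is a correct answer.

swapcase | drop(2) | reverse | swapcase | reverse

Check, running the answer program on each example:
  "zsljlovoczi" -> "ZSLJLOVOCZI" -> "LJLOVOCZI" -> "IZCOVOLJL" -> "izcovoljl" -> "ljlovoczi"
  "cfcwhoiyf" -> "CFCWHOIYF" -> "CWHOIYF" -> "FYIOHWC" -> "fyiohwc" -> "cwhoiyf"
  "rpbauv" -> "RPBAUV" -> "BAUV" -> "VUAB" -> "vuab" -> "bauv"
  "gko" -> "GKO" -> "O" -> "O" -> "o" -> "o"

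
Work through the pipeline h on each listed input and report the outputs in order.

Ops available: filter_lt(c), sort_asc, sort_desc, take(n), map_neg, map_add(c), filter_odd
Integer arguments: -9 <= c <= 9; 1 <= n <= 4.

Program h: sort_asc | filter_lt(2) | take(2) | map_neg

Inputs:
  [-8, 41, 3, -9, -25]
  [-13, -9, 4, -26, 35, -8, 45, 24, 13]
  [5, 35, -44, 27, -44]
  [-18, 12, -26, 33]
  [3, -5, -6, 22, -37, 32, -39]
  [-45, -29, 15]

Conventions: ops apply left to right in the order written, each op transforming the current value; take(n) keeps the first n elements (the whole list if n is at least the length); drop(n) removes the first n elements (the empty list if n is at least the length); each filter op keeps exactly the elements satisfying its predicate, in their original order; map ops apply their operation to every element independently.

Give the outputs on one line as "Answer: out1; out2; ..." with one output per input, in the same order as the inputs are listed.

[25, 9]; [26, 13]; [44, 44]; [26, 18]; [39, 37]; [45, 29]

Execution, op by op:
  [-8, 41, 3, -9, -25] -> [-25, -9, -8, 3, 41] -> [-25, -9, -8] -> [-25, -9] -> [25, 9]
  [-13, -9, 4, -26, 35, -8, 45, 24, 13] -> [-26, -13, -9, -8, 4, 13, 24, 35, 45] -> [-26, -13, -9, -8] -> [-26, -13] -> [26, 13]
  [5, 35, -44, 27, -44] -> [-44, -44, 5, 27, 35] -> [-44, -44] -> [-44, -44] -> [44, 44]
  [-18, 12, -26, 33] -> [-26, -18, 12, 33] -> [-26, -18] -> [-26, -18] -> [26, 18]
  [3, -5, -6, 22, -37, 32, -39] -> [-39, -37, -6, -5, 3, 22, 32] -> [-39, -37, -6, -5] -> [-39, -37] -> [39, 37]
  [-45, -29, 15] -> [-45, -29, 15] -> [-45, -29] -> [-45, -29] -> [45, 29]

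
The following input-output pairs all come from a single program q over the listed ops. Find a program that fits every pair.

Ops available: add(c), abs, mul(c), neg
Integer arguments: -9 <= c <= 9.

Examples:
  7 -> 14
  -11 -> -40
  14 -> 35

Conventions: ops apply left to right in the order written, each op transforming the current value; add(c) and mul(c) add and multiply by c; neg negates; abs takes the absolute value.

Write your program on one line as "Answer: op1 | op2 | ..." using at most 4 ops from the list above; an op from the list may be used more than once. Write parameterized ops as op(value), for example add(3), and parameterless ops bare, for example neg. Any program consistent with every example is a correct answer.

mul(-3) | neg | add(-7)

Check, running the answer program on each example:
  7 -> -21 -> 21 -> 14
  -11 -> 33 -> -33 -> -40
  14 -> -42 -> 42 -> 35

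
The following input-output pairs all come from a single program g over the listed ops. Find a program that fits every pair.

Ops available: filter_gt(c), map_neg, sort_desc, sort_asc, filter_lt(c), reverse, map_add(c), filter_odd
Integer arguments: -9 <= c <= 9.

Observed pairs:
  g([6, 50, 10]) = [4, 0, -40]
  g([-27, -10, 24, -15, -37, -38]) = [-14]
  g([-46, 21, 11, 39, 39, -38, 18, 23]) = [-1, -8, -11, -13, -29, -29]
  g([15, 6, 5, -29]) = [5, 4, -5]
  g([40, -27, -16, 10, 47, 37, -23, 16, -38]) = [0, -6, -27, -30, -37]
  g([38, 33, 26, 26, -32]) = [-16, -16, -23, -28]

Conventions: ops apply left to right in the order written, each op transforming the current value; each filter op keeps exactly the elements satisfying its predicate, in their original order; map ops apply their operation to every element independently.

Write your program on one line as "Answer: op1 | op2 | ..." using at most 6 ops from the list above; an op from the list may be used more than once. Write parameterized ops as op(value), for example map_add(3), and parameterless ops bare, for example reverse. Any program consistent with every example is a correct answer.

map_add(-2) | map_add(-8) | filter_gt(-8) | map_neg | sort_desc

Check, running the answer program on each example:
  [6, 50, 10] -> [4, 48, 8] -> [-4, 40, 0] -> [-4, 40, 0] -> [4, -40, 0] -> [4, 0, -40]
  [-27, -10, 24, -15, -37, -38] -> [-29, -12, 22, -17, -39, -40] -> [-37, -20, 14, -25, -47, -48] -> [14] -> [-14] -> [-14]
  [-46, 21, 11, 39, 39, -38, 18, 23] -> [-48, 19, 9, 37, 37, -40, 16, 21] -> [-56, 11, 1, 29, 29, -48, 8, 13] -> [11, 1, 29, 29, 8, 13] -> [-11, -1, -29, -29, -8, -13] -> [-1, -8, -11, -13, -29, -29]
  [15, 6, 5, -29] -> [13, 4, 3, -31] -> [5, -4, -5, -39] -> [5, -4, -5] -> [-5, 4, 5] -> [5, 4, -5]
  [40, -27, -16, 10, 47, 37, -23, 16, -38] -> [38, -29, -18, 8, 45, 35, -25, 14, -40] -> [30, -37, -26, 0, 37, 27, -33, 6, -48] -> [30, 0, 37, 27, 6] -> [-30, 0, -37, -27, -6] -> [0, -6, -27, -30, -37]
  [38, 33, 26, 26, -32] -> [36, 31, 24, 24, -34] -> [28, 23, 16, 16, -42] -> [28, 23, 16, 16] -> [-28, -23, -16, -16] -> [-16, -16, -23, -28]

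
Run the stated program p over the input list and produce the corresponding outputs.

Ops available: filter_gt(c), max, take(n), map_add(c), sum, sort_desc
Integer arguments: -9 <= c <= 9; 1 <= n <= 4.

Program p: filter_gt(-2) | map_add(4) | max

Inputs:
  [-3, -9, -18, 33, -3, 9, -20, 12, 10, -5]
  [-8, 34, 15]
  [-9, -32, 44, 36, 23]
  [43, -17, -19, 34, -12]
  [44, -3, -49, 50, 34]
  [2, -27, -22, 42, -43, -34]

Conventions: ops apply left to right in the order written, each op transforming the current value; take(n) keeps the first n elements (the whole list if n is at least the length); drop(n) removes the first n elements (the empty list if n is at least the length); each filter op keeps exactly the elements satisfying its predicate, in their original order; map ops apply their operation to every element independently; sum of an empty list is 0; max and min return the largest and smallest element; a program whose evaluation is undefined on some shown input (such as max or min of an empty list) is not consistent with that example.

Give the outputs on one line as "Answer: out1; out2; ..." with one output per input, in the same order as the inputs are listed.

Execution, op by op:
  [-3, -9, -18, 33, -3, 9, -20, 12, 10, -5] -> [33, 9, 12, 10] -> [37, 13, 16, 14] -> 37
  [-8, 34, 15] -> [34, 15] -> [38, 19] -> 38
  [-9, -32, 44, 36, 23] -> [44, 36, 23] -> [48, 40, 27] -> 48
  [43, -17, -19, 34, -12] -> [43, 34] -> [47, 38] -> 47
  [44, -3, -49, 50, 34] -> [44, 50, 34] -> [48, 54, 38] -> 54
  [2, -27, -22, 42, -43, -34] -> [2, 42] -> [6, 46] -> 46

37; 38; 48; 47; 54; 46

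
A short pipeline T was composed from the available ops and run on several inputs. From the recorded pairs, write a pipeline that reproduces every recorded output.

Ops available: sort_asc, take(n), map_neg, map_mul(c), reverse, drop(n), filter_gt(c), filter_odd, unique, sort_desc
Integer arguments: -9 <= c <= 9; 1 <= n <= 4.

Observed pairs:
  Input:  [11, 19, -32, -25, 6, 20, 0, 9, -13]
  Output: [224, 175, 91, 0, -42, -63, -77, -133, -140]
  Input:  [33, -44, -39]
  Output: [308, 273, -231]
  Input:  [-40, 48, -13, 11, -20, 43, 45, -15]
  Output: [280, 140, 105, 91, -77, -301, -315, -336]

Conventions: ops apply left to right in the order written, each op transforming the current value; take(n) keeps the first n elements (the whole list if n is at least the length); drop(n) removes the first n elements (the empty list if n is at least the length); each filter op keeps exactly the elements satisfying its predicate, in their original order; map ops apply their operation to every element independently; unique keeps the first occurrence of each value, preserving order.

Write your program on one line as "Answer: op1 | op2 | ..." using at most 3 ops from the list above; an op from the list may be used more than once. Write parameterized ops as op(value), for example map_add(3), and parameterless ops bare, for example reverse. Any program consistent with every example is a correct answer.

sort_desc | map_mul(-7) | reverse

Check, running the answer program on each example:
  [11, 19, -32, -25, 6, 20, 0, 9, -13] -> [20, 19, 11, 9, 6, 0, -13, -25, -32] -> [-140, -133, -77, -63, -42, 0, 91, 175, 224] -> [224, 175, 91, 0, -42, -63, -77, -133, -140]
  [33, -44, -39] -> [33, -39, -44] -> [-231, 273, 308] -> [308, 273, -231]
  [-40, 48, -13, 11, -20, 43, 45, -15] -> [48, 45, 43, 11, -13, -15, -20, -40] -> [-336, -315, -301, -77, 91, 105, 140, 280] -> [280, 140, 105, 91, -77, -301, -315, -336]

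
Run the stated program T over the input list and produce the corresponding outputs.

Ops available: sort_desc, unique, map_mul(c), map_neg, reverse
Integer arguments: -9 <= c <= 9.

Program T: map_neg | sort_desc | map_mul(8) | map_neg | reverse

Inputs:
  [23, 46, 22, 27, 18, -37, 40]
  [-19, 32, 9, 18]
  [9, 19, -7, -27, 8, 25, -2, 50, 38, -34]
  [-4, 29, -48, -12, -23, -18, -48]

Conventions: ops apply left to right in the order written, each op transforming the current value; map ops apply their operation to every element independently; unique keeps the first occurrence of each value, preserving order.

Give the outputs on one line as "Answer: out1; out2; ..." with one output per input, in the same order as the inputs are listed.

[368, 320, 216, 184, 176, 144, -296]; [256, 144, 72, -152]; [400, 304, 200, 152, 72, 64, -16, -56, -216, -272]; [232, -32, -96, -144, -184, -384, -384]

Execution, op by op:
  [23, 46, 22, 27, 18, -37, 40] -> [-23, -46, -22, -27, -18, 37, -40] -> [37, -18, -22, -23, -27, -40, -46] -> [296, -144, -176, -184, -216, -320, -368] -> [-296, 144, 176, 184, 216, 320, 368] -> [368, 320, 216, 184, 176, 144, -296]
  [-19, 32, 9, 18] -> [19, -32, -9, -18] -> [19, -9, -18, -32] -> [152, -72, -144, -256] -> [-152, 72, 144, 256] -> [256, 144, 72, -152]
  [9, 19, -7, -27, 8, 25, -2, 50, 38, -34] -> [-9, -19, 7, 27, -8, -25, 2, -50, -38, 34] -> [34, 27, 7, 2, -8, -9, -19, -25, -38, -50] -> [272, 216, 56, 16, -64, -72, -152, -200, -304, -400] -> [-272, -216, -56, -16, 64, 72, 152, 200, 304, 400] -> [400, 304, 200, 152, 72, 64, -16, -56, -216, -272]
  [-4, 29, -48, -12, -23, -18, -48] -> [4, -29, 48, 12, 23, 18, 48] -> [48, 48, 23, 18, 12, 4, -29] -> [384, 384, 184, 144, 96, 32, -232] -> [-384, -384, -184, -144, -96, -32, 232] -> [232, -32, -96, -144, -184, -384, -384]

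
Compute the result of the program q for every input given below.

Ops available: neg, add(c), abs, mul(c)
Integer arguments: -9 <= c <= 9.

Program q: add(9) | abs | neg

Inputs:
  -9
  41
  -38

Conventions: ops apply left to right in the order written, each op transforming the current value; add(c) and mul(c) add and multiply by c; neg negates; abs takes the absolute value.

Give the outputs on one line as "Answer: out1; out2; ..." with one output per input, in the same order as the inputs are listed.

0; -50; -29

Execution, op by op:
  -9 -> 0 -> 0 -> 0
  41 -> 50 -> 50 -> -50
  -38 -> -29 -> 29 -> -29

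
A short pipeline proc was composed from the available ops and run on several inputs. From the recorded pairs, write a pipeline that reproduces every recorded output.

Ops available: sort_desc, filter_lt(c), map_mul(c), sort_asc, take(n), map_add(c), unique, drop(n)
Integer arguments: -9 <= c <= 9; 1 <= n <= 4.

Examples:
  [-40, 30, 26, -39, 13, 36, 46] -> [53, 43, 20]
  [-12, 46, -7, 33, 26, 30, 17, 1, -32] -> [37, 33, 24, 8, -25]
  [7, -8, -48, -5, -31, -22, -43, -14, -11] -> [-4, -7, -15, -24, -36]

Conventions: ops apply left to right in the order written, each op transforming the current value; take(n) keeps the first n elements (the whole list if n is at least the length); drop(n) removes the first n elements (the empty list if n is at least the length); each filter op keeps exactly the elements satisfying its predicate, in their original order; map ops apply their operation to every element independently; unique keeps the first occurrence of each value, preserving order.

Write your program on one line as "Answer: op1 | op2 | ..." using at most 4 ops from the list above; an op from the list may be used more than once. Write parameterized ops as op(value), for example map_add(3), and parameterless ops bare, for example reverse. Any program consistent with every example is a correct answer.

drop(4) | map_add(7) | sort_asc | sort_desc

Check, running the answer program on each example:
  [-40, 30, 26, -39, 13, 36, 46] -> [13, 36, 46] -> [20, 43, 53] -> [20, 43, 53] -> [53, 43, 20]
  [-12, 46, -7, 33, 26, 30, 17, 1, -32] -> [26, 30, 17, 1, -32] -> [33, 37, 24, 8, -25] -> [-25, 8, 24, 33, 37] -> [37, 33, 24, 8, -25]
  [7, -8, -48, -5, -31, -22, -43, -14, -11] -> [-31, -22, -43, -14, -11] -> [-24, -15, -36, -7, -4] -> [-36, -24, -15, -7, -4] -> [-4, -7, -15, -24, -36]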